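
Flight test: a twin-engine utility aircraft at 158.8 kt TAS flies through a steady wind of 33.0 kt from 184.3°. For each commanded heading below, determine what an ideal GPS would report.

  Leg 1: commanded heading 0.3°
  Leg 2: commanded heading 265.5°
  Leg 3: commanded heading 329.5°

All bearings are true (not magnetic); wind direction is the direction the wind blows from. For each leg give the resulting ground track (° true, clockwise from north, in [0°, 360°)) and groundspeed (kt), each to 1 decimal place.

Leg 1: track=1.0°, groundspeed=191.7 kt
Leg 2: track=277.5°, groundspeed=157.2 kt
Leg 3: track=335.3°, groundspeed=186.8 kt

Leg 1: heading 0.3°; drift +0.7° → track 1.0°, groundspeed 191.7 kt
Leg 2: heading 265.5°; drift +12.0° → track 277.5°, groundspeed 157.2 kt
Leg 3: heading 329.5°; drift +5.8° → track 335.3°, groundspeed 186.8 kt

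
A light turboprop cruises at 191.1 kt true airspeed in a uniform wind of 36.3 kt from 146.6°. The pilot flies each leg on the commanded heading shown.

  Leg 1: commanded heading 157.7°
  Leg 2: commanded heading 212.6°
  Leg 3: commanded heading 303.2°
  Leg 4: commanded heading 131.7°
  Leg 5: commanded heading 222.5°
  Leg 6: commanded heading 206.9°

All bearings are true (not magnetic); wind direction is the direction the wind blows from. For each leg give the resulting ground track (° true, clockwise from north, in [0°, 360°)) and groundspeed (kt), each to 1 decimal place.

Leg 1: heading 157.7°; drift +2.6° → track 160.3°, groundspeed 155.6 kt
Leg 2: heading 212.6°; drift +10.7° → track 223.3°, groundspeed 179.4 kt
Leg 3: heading 303.2°; drift +3.7° → track 306.9°, groundspeed 224.9 kt
Leg 4: heading 131.7°; drift -3.4° → track 128.3°, groundspeed 156.3 kt
Leg 5: heading 222.5°; drift +10.9° → track 233.4°, groundspeed 185.6 kt
Leg 6: heading 206.9°; drift +10.3° → track 217.2°, groundspeed 176.0 kt

Leg 1: track=160.3°, groundspeed=155.6 kt
Leg 2: track=223.3°, groundspeed=179.4 kt
Leg 3: track=306.9°, groundspeed=224.9 kt
Leg 4: track=128.3°, groundspeed=156.3 kt
Leg 5: track=233.4°, groundspeed=185.6 kt
Leg 6: track=217.2°, groundspeed=176.0 kt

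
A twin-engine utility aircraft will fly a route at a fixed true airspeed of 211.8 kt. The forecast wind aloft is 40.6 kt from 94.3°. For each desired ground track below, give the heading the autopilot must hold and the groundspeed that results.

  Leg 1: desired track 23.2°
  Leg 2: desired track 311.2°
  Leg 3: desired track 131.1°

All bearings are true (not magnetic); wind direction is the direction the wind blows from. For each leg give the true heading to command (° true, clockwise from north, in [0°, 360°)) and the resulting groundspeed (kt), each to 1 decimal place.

Leg 1: heading=33.6°, groundspeed=195.1 kt
Leg 2: heading=317.8°, groundspeed=242.9 kt
Leg 3: heading=124.5°, groundspeed=177.9 kt

Leg 1: desired track 23.2°; wind correction +10.4° → command heading 33.6°, groundspeed 195.1 kt
Leg 2: desired track 311.2°; wind correction +6.6° → command heading 317.8°, groundspeed 242.9 kt
Leg 3: desired track 131.1°; wind correction -6.6° → command heading 124.5°, groundspeed 177.9 kt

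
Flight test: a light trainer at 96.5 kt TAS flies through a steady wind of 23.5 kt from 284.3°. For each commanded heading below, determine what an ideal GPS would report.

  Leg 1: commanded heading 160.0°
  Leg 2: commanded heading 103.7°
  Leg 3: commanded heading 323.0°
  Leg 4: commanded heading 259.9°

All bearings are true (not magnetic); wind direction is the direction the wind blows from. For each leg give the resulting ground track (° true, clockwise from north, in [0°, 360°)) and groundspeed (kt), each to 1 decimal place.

Leg 1: heading 160.0°; drift -10.0° → track 150.0°, groundspeed 111.4 kt
Leg 2: heading 103.7°; drift +0.1° → track 103.8°, groundspeed 120.0 kt
Leg 3: heading 323.0°; drift +10.6° → track 333.6°, groundspeed 79.5 kt
Leg 4: heading 259.9°; drift -7.4° → track 252.5°, groundspeed 75.7 kt

Leg 1: track=150.0°, groundspeed=111.4 kt
Leg 2: track=103.8°, groundspeed=120.0 kt
Leg 3: track=333.6°, groundspeed=79.5 kt
Leg 4: track=252.5°, groundspeed=75.7 kt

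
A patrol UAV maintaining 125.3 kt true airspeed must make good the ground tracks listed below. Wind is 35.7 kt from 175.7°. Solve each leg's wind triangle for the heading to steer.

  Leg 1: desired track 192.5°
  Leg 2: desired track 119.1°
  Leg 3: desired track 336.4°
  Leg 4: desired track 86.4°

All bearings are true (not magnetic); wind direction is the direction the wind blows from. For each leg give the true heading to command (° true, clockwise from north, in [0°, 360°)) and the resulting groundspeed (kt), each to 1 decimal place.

Leg 1: desired track 192.5°; wind correction -4.7° → command heading 187.8°, groundspeed 90.7 kt
Leg 2: desired track 119.1°; wind correction +13.8° → command heading 132.9°, groundspeed 102.1 kt
Leg 3: desired track 336.4°; wind correction -5.4° → command heading 331.0°, groundspeed 158.4 kt
Leg 4: desired track 86.4°; wind correction +16.6° → command heading 103.0°, groundspeed 119.7 kt

Leg 1: heading=187.8°, groundspeed=90.7 kt
Leg 2: heading=132.9°, groundspeed=102.1 kt
Leg 3: heading=331.0°, groundspeed=158.4 kt
Leg 4: heading=103.0°, groundspeed=119.7 kt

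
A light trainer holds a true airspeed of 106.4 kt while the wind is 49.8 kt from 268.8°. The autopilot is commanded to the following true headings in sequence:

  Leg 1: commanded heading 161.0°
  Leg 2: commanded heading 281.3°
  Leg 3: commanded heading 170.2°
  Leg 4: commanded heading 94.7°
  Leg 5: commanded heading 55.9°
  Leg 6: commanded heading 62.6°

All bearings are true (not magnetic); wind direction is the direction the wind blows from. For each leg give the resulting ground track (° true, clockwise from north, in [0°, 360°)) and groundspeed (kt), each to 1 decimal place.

Leg 1: heading 161.0°; drift -21.3° → track 139.7°, groundspeed 130.5 kt
Leg 2: heading 281.3°; drift +10.6° → track 291.9°, groundspeed 58.8 kt
Leg 3: heading 170.2°; drift -23.4° → track 146.8°, groundspeed 124.0 kt
Leg 4: heading 94.7°; drift -1.9° → track 92.8°, groundspeed 156.0 kt
Leg 5: heading 55.9°; drift +10.3° → track 66.2°, groundspeed 150.7 kt
Leg 6: heading 62.6°; drift +8.3° → track 70.9°, groundspeed 152.7 kt

Leg 1: track=139.7°, groundspeed=130.5 kt
Leg 2: track=291.9°, groundspeed=58.8 kt
Leg 3: track=146.8°, groundspeed=124.0 kt
Leg 4: track=92.8°, groundspeed=156.0 kt
Leg 5: track=66.2°, groundspeed=150.7 kt
Leg 6: track=70.9°, groundspeed=152.7 kt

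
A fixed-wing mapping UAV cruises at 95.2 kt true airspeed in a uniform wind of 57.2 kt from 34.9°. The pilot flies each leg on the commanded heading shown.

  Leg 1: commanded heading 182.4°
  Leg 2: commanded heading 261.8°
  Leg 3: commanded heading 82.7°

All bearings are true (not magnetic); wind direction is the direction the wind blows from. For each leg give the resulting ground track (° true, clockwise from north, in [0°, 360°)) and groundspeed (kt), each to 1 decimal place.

Leg 1: heading 182.4°; drift +12.1° → track 194.5°, groundspeed 146.7 kt
Leg 2: heading 261.8°; drift -17.3° → track 244.5°, groundspeed 140.6 kt
Leg 3: heading 82.7°; drift +36.7° → track 119.4°, groundspeed 70.8 kt

Leg 1: track=194.5°, groundspeed=146.7 kt
Leg 2: track=244.5°, groundspeed=140.6 kt
Leg 3: track=119.4°, groundspeed=70.8 kt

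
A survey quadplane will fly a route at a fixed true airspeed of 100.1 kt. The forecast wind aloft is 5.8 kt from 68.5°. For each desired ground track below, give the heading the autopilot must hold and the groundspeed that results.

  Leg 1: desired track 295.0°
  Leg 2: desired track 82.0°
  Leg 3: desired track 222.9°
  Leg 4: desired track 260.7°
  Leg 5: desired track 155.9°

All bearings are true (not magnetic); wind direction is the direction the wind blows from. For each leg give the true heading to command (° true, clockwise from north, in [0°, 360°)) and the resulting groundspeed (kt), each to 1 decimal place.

Leg 1: desired track 295.0°; wind correction +2.4° → command heading 297.4°, groundspeed 104.0 kt
Leg 2: desired track 82.0°; wind correction -0.8° → command heading 81.2°, groundspeed 94.5 kt
Leg 3: desired track 222.9°; wind correction -1.4° → command heading 221.5°, groundspeed 105.3 kt
Leg 4: desired track 260.7°; wind correction +0.7° → command heading 261.4°, groundspeed 105.8 kt
Leg 5: desired track 155.9°; wind correction -3.3° → command heading 152.6°, groundspeed 99.7 kt

Leg 1: heading=297.4°, groundspeed=104.0 kt
Leg 2: heading=81.2°, groundspeed=94.5 kt
Leg 3: heading=221.5°, groundspeed=105.3 kt
Leg 4: heading=261.4°, groundspeed=105.8 kt
Leg 5: heading=152.6°, groundspeed=99.7 kt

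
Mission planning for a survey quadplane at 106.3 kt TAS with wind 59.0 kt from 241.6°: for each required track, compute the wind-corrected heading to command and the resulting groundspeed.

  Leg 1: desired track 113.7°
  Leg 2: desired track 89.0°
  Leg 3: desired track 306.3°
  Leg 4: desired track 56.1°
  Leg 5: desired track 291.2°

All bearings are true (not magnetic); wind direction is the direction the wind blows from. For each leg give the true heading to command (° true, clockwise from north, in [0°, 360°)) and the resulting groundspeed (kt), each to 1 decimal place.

Leg 1: heading=139.7°, groundspeed=131.8 kt
Leg 2: heading=103.8°, groundspeed=155.2 kt
Leg 3: heading=276.2°, groundspeed=66.7 kt
Leg 4: heading=53.1°, groundspeed=164.9 kt
Leg 5: heading=266.2°, groundspeed=58.1 kt

Leg 1: desired track 113.7°; wind correction +26.0° → command heading 139.7°, groundspeed 131.8 kt
Leg 2: desired track 89.0°; wind correction +14.8° → command heading 103.8°, groundspeed 155.2 kt
Leg 3: desired track 306.3°; wind correction -30.1° → command heading 276.2°, groundspeed 66.7 kt
Leg 4: desired track 56.1°; wind correction -3.0° → command heading 53.1°, groundspeed 164.9 kt
Leg 5: desired track 291.2°; wind correction -25.0° → command heading 266.2°, groundspeed 58.1 kt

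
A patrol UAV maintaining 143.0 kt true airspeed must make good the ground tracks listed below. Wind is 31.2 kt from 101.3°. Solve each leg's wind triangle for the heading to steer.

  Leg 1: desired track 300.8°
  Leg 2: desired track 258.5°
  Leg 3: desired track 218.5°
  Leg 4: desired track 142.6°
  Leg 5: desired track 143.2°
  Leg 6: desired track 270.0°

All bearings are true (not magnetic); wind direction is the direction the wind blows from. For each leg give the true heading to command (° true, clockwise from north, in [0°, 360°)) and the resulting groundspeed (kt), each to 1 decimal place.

Leg 1: desired track 300.8°; wind correction +4.2° → command heading 305.0°, groundspeed 172.0 kt
Leg 2: desired track 258.5°; wind correction -4.9° → command heading 253.6°, groundspeed 171.3 kt
Leg 3: desired track 218.5°; wind correction -11.2° → command heading 207.3°, groundspeed 154.5 kt
Leg 4: desired track 142.6°; wind correction -8.3° → command heading 134.3°, groundspeed 118.1 kt
Leg 5: desired track 143.2°; wind correction -8.4° → command heading 134.8°, groundspeed 118.3 kt
Leg 6: desired track 270.0°; wind correction -2.5° → command heading 267.5°, groundspeed 173.5 kt

Leg 1: heading=305.0°, groundspeed=172.0 kt
Leg 2: heading=253.6°, groundspeed=171.3 kt
Leg 3: heading=207.3°, groundspeed=154.5 kt
Leg 4: heading=134.3°, groundspeed=118.1 kt
Leg 5: heading=134.8°, groundspeed=118.3 kt
Leg 6: heading=267.5°, groundspeed=173.5 kt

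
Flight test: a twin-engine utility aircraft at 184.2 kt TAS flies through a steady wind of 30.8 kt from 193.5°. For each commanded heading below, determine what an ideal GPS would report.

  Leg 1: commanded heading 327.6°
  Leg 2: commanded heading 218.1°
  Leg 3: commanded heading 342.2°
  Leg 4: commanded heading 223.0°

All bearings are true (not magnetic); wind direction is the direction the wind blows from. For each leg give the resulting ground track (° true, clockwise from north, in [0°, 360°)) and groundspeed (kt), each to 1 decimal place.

Leg 1: heading 327.6°; drift +6.1° → track 333.7°, groundspeed 206.8 kt
Leg 2: heading 218.1°; drift +4.7° → track 222.8°, groundspeed 156.7 kt
Leg 3: heading 342.2°; drift +4.3° → track 346.5°, groundspeed 211.1 kt
Leg 4: heading 223.0°; drift +5.5° → track 228.5°, groundspeed 158.1 kt

Leg 1: track=333.7°, groundspeed=206.8 kt
Leg 2: track=222.8°, groundspeed=156.7 kt
Leg 3: track=346.5°, groundspeed=211.1 kt
Leg 4: track=228.5°, groundspeed=158.1 kt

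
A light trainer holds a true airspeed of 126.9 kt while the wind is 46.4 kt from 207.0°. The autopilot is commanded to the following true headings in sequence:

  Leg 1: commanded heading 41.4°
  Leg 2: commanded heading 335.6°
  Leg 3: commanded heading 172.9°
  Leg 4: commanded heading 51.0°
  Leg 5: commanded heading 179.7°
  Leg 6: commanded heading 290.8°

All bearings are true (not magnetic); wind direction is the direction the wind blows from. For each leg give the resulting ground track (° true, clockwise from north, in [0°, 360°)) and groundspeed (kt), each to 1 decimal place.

Leg 1: heading 41.4°; drift -3.8° → track 37.6°, groundspeed 172.2 kt
Leg 2: heading 335.6°; drift +13.1° → track 348.7°, groundspeed 160.0 kt
Leg 3: heading 172.9°; drift -16.4° → track 156.5°, groundspeed 92.2 kt
Leg 4: heading 51.0°; drift -6.4° → track 44.6°, groundspeed 170.3 kt
Leg 5: heading 179.7°; drift -14.0° → track 165.7°, groundspeed 88.3 kt
Leg 6: heading 290.8°; drift +20.7° → track 311.5°, groundspeed 130.3 kt

Leg 1: track=37.6°, groundspeed=172.2 kt
Leg 2: track=348.7°, groundspeed=160.0 kt
Leg 3: track=156.5°, groundspeed=92.2 kt
Leg 4: track=44.6°, groundspeed=170.3 kt
Leg 5: track=165.7°, groundspeed=88.3 kt
Leg 6: track=311.5°, groundspeed=130.3 kt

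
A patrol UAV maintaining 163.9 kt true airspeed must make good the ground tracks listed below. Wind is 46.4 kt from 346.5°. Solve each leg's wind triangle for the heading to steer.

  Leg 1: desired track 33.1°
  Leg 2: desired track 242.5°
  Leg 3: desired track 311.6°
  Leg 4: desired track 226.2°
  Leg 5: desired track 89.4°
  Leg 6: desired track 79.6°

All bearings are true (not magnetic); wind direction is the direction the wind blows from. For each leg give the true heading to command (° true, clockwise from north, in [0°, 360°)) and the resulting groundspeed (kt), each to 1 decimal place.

Leg 1: heading=21.2°, groundspeed=128.5 kt
Leg 2: heading=258.4°, groundspeed=168.8 kt
Leg 3: heading=320.9°, groundspeed=123.7 kt
Leg 4: heading=240.3°, groundspeed=182.3 kt
Leg 5: heading=73.4°, groundspeed=167.9 kt
Leg 6: heading=63.2°, groundspeed=159.7 kt

Leg 1: desired track 33.1°; wind correction -11.9° → command heading 21.2°, groundspeed 128.5 kt
Leg 2: desired track 242.5°; wind correction +15.9° → command heading 258.4°, groundspeed 168.8 kt
Leg 3: desired track 311.6°; wind correction +9.3° → command heading 320.9°, groundspeed 123.7 kt
Leg 4: desired track 226.2°; wind correction +14.1° → command heading 240.3°, groundspeed 182.3 kt
Leg 5: desired track 89.4°; wind correction -16.0° → command heading 73.4°, groundspeed 167.9 kt
Leg 6: desired track 79.6°; wind correction -16.4° → command heading 63.2°, groundspeed 159.7 kt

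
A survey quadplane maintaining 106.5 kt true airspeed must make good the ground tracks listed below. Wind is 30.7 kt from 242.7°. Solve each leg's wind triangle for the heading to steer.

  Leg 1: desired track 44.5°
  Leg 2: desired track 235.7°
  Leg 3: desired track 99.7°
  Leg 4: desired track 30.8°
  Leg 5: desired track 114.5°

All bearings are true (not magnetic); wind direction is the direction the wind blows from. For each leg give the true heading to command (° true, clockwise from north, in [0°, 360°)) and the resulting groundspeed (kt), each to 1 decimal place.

Leg 1: desired track 44.5°; wind correction -5.2° → command heading 39.3°, groundspeed 135.2 kt
Leg 2: desired track 235.7°; wind correction +2.0° → command heading 237.7°, groundspeed 76.0 kt
Leg 3: desired track 99.7°; wind correction +10.0° → command heading 109.7°, groundspeed 129.4 kt
Leg 4: desired track 30.8°; wind correction -8.8° → command heading 22.0°, groundspeed 131.3 kt
Leg 5: desired track 114.5°; wind correction +13.1° → command heading 127.6°, groundspeed 122.7 kt

Leg 1: heading=39.3°, groundspeed=135.2 kt
Leg 2: heading=237.7°, groundspeed=76.0 kt
Leg 3: heading=109.7°, groundspeed=129.4 kt
Leg 4: heading=22.0°, groundspeed=131.3 kt
Leg 5: heading=127.6°, groundspeed=122.7 kt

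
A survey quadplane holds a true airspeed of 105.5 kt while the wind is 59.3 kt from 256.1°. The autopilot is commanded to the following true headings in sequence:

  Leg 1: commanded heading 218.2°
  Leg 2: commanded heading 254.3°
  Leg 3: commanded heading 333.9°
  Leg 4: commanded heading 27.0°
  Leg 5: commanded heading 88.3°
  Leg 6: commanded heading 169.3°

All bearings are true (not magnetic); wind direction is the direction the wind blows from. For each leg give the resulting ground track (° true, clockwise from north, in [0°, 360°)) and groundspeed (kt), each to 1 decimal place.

Leg 1: track=186.4°, groundspeed=69.1 kt
Leg 2: track=252.0°, groundspeed=46.3 kt
Leg 3: track=5.8°, groundspeed=109.6 kt
Leg 4: track=44.3°, groundspeed=151.1 kt
Leg 5: track=83.9°, groundspeed=163.9 kt
Leg 6: track=139.2°, groundspeed=118.1 kt

Leg 1: heading 218.2°; drift -31.8° → track 186.4°, groundspeed 69.1 kt
Leg 2: heading 254.3°; drift -2.3° → track 252.0°, groundspeed 46.3 kt
Leg 3: heading 333.9°; drift +31.9° → track 5.8°, groundspeed 109.6 kt
Leg 4: heading 27.0°; drift +17.3° → track 44.3°, groundspeed 151.1 kt
Leg 5: heading 88.3°; drift -4.4° → track 83.9°, groundspeed 163.9 kt
Leg 6: heading 169.3°; drift -30.1° → track 139.2°, groundspeed 118.1 kt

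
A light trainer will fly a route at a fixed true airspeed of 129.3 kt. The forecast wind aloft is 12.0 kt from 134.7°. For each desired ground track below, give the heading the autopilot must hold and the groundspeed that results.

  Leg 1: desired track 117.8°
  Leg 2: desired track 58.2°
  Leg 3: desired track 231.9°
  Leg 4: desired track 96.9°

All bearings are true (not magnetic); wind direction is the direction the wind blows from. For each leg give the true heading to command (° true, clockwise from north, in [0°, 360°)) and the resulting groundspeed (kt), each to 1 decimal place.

Leg 1: desired track 117.8°; wind correction +1.5° → command heading 119.3°, groundspeed 117.8 kt
Leg 2: desired track 58.2°; wind correction +5.2° → command heading 63.4°, groundspeed 126.0 kt
Leg 3: desired track 231.9°; wind correction -5.3° → command heading 226.6°, groundspeed 130.3 kt
Leg 4: desired track 96.9°; wind correction +3.3° → command heading 100.2°, groundspeed 119.6 kt

Leg 1: heading=119.3°, groundspeed=117.8 kt
Leg 2: heading=63.4°, groundspeed=126.0 kt
Leg 3: heading=226.6°, groundspeed=130.3 kt
Leg 4: heading=100.2°, groundspeed=119.6 kt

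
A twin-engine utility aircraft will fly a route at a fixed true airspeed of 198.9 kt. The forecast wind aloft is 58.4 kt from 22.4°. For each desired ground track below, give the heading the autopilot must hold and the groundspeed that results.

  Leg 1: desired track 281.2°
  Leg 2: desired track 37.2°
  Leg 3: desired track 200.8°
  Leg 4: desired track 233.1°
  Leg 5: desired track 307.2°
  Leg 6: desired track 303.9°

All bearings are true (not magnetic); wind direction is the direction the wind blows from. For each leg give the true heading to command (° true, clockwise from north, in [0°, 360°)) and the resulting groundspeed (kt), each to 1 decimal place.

Leg 1: desired track 281.2°; wind correction +16.7° → command heading 297.9°, groundspeed 201.8 kt
Leg 2: desired track 37.2°; wind correction -4.3° → command heading 32.9°, groundspeed 141.9 kt
Leg 3: desired track 200.8°; wind correction -0.5° → command heading 200.3°, groundspeed 257.3 kt
Leg 4: desired track 233.1°; wind correction +8.6° → command heading 241.7°, groundspeed 246.9 kt
Leg 5: desired track 307.2°; wind correction +16.5° → command heading 323.7°, groundspeed 175.8 kt
Leg 6: desired track 303.9°; wind correction +16.7° → command heading 320.6°, groundspeed 178.8 kt

Leg 1: heading=297.9°, groundspeed=201.8 kt
Leg 2: heading=32.9°, groundspeed=141.9 kt
Leg 3: heading=200.3°, groundspeed=257.3 kt
Leg 4: heading=241.7°, groundspeed=246.9 kt
Leg 5: heading=323.7°, groundspeed=175.8 kt
Leg 6: heading=320.6°, groundspeed=178.8 kt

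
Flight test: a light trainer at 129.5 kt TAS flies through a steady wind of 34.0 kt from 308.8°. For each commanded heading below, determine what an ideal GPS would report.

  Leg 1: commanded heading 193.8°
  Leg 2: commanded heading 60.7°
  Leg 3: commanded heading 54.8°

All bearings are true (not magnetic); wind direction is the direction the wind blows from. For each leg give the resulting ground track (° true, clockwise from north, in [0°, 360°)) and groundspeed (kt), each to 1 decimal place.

Leg 1: track=181.7°, groundspeed=147.1 kt
Leg 2: track=73.2°, groundspeed=145.6 kt
Leg 3: track=68.0°, groundspeed=142.7 kt

Leg 1: heading 193.8°; drift -12.1° → track 181.7°, groundspeed 147.1 kt
Leg 2: heading 60.7°; drift +12.5° → track 73.2°, groundspeed 145.6 kt
Leg 3: heading 54.8°; drift +13.2° → track 68.0°, groundspeed 142.7 kt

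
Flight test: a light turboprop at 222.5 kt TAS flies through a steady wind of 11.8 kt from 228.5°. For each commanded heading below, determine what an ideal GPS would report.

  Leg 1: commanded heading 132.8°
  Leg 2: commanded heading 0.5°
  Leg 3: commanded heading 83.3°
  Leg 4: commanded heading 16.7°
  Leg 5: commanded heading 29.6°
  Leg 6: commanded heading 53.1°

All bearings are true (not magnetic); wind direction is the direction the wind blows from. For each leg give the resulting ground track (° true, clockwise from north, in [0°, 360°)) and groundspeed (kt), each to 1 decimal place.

Leg 1: track=129.8°, groundspeed=224.0 kt
Leg 2: track=2.7°, groundspeed=230.6 kt
Leg 3: track=81.6°, groundspeed=232.3 kt
Leg 4: track=18.2°, groundspeed=232.6 kt
Leg 5: track=30.5°, groundspeed=233.7 kt
Leg 6: track=52.9°, groundspeed=234.3 kt

Leg 1: heading 132.8°; drift -3.0° → track 129.8°, groundspeed 224.0 kt
Leg 2: heading 0.5°; drift +2.2° → track 2.7°, groundspeed 230.6 kt
Leg 3: heading 83.3°; drift -1.7° → track 81.6°, groundspeed 232.3 kt
Leg 4: heading 16.7°; drift +1.5° → track 18.2°, groundspeed 232.6 kt
Leg 5: heading 29.6°; drift +0.9° → track 30.5°, groundspeed 233.7 kt
Leg 6: heading 53.1°; drift -0.2° → track 52.9°, groundspeed 234.3 kt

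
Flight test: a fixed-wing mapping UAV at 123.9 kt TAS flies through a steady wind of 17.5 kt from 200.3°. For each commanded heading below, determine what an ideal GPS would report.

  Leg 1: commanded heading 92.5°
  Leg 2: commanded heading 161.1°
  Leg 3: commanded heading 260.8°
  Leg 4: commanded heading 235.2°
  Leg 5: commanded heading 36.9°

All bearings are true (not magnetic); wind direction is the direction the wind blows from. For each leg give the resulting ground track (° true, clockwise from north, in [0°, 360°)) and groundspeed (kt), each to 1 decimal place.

Leg 1: heading 92.5°; drift -7.3° → track 85.2°, groundspeed 130.3 kt
Leg 2: heading 161.1°; drift -5.7° → track 155.4°, groundspeed 110.9 kt
Leg 3: heading 260.8°; drift +7.5° → track 268.3°, groundspeed 116.3 kt
Leg 4: heading 235.2°; drift +5.2° → track 240.4°, groundspeed 110.0 kt
Leg 5: heading 36.9°; drift -2.0° → track 34.9°, groundspeed 140.8 kt

Leg 1: track=85.2°, groundspeed=130.3 kt
Leg 2: track=155.4°, groundspeed=110.9 kt
Leg 3: track=268.3°, groundspeed=116.3 kt
Leg 4: track=240.4°, groundspeed=110.0 kt
Leg 5: track=34.9°, groundspeed=140.8 kt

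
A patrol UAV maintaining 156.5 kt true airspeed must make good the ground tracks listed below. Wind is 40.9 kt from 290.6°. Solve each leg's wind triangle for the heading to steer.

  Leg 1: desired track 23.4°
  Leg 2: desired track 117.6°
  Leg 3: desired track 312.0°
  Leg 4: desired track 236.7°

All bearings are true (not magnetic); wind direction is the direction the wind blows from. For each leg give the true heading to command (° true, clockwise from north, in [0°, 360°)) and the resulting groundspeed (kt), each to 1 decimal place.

Leg 1: heading=8.3°, groundspeed=153.1 kt
Leg 2: heading=119.4°, groundspeed=197.0 kt
Leg 3: heading=306.5°, groundspeed=117.7 kt
Leg 4: heading=248.9°, groundspeed=128.9 kt

Leg 1: desired track 23.4°; wind correction -15.1° → command heading 8.3°, groundspeed 153.1 kt
Leg 2: desired track 117.6°; wind correction +1.8° → command heading 119.4°, groundspeed 197.0 kt
Leg 3: desired track 312.0°; wind correction -5.5° → command heading 306.5°, groundspeed 117.7 kt
Leg 4: desired track 236.7°; wind correction +12.2° → command heading 248.9°, groundspeed 128.9 kt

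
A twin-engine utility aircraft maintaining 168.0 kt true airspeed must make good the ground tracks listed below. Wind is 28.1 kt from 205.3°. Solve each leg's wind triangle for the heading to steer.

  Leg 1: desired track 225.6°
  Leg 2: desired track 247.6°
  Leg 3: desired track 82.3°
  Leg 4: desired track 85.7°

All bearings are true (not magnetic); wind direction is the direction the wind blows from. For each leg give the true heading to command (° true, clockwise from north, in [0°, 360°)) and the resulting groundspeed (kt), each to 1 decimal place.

Leg 1: heading=222.3°, groundspeed=141.4 kt
Leg 2: heading=241.1°, groundspeed=146.1 kt
Leg 3: heading=90.4°, groundspeed=181.6 kt
Leg 4: heading=94.1°, groundspeed=180.1 kt

Leg 1: desired track 225.6°; wind correction -3.3° → command heading 222.3°, groundspeed 141.4 kt
Leg 2: desired track 247.6°; wind correction -6.5° → command heading 241.1°, groundspeed 146.1 kt
Leg 3: desired track 82.3°; wind correction +8.1° → command heading 90.4°, groundspeed 181.6 kt
Leg 4: desired track 85.7°; wind correction +8.4° → command heading 94.1°, groundspeed 180.1 kt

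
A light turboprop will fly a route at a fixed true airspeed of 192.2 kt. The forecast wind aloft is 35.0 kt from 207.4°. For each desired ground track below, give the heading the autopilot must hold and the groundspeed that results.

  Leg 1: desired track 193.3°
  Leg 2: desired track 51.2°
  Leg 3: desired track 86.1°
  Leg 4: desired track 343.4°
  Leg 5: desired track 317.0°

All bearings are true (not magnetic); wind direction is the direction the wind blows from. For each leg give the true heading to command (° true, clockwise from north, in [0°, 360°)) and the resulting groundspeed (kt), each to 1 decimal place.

Leg 1: heading=195.8°, groundspeed=158.1 kt
Leg 2: heading=55.4°, groundspeed=223.7 kt
Leg 3: heading=95.1°, groundspeed=208.0 kt
Leg 4: heading=336.1°, groundspeed=215.8 kt
Leg 5: heading=307.1°, groundspeed=201.1 kt

Leg 1: desired track 193.3°; wind correction +2.5° → command heading 195.8°, groundspeed 158.1 kt
Leg 2: desired track 51.2°; wind correction +4.2° → command heading 55.4°, groundspeed 223.7 kt
Leg 3: desired track 86.1°; wind correction +9.0° → command heading 95.1°, groundspeed 208.0 kt
Leg 4: desired track 343.4°; wind correction -7.3° → command heading 336.1°, groundspeed 215.8 kt
Leg 5: desired track 317.0°; wind correction -9.9° → command heading 307.1°, groundspeed 201.1 kt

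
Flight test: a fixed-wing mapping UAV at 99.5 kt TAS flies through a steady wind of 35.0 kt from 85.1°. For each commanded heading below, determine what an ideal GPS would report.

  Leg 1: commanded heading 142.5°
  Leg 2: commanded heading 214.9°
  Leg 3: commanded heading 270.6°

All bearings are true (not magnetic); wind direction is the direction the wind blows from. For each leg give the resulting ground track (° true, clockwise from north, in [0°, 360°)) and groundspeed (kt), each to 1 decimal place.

Leg 1: heading 142.5°; drift +20.1° → track 162.6°, groundspeed 85.9 kt
Leg 2: heading 214.9°; drift +12.4° → track 227.3°, groundspeed 124.8 kt
Leg 3: heading 270.6°; drift -1.4° → track 269.2°, groundspeed 134.4 kt

Leg 1: track=162.6°, groundspeed=85.9 kt
Leg 2: track=227.3°, groundspeed=124.8 kt
Leg 3: track=269.2°, groundspeed=134.4 kt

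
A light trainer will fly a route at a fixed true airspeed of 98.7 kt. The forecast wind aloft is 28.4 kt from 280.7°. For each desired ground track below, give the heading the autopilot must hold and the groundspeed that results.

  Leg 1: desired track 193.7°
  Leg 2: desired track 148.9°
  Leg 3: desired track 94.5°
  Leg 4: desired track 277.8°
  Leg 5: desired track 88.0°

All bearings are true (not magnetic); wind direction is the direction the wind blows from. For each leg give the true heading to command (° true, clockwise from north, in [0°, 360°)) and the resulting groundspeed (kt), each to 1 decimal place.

Leg 1: heading=210.4°, groundspeed=93.1 kt
Leg 2: heading=161.3°, groundspeed=115.3 kt
Leg 3: heading=92.7°, groundspeed=126.9 kt
Leg 4: heading=278.6°, groundspeed=70.3 kt
Leg 5: heading=84.4°, groundspeed=126.2 kt

Leg 1: desired track 193.7°; wind correction +16.7° → command heading 210.4°, groundspeed 93.1 kt
Leg 2: desired track 148.9°; wind correction +12.4° → command heading 161.3°, groundspeed 115.3 kt
Leg 3: desired track 94.5°; wind correction -1.8° → command heading 92.7°, groundspeed 126.9 kt
Leg 4: desired track 277.8°; wind correction +0.8° → command heading 278.6°, groundspeed 70.3 kt
Leg 5: desired track 88.0°; wind correction -3.6° → command heading 84.4°, groundspeed 126.2 kt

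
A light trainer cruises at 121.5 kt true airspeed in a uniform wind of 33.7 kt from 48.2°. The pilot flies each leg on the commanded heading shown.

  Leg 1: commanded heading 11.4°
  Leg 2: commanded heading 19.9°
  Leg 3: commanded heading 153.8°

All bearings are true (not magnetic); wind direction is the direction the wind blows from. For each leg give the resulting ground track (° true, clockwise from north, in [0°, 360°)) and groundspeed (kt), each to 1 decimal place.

Leg 1: track=359.3°, groundspeed=96.6 kt
Leg 2: track=10.0°, groundspeed=93.2 kt
Leg 3: track=167.8°, groundspeed=134.5 kt

Leg 1: heading 11.4°; drift -12.1° → track 359.3°, groundspeed 96.6 kt
Leg 2: heading 19.9°; drift -9.9° → track 10.0°, groundspeed 93.2 kt
Leg 3: heading 153.8°; drift +14.0° → track 167.8°, groundspeed 134.5 kt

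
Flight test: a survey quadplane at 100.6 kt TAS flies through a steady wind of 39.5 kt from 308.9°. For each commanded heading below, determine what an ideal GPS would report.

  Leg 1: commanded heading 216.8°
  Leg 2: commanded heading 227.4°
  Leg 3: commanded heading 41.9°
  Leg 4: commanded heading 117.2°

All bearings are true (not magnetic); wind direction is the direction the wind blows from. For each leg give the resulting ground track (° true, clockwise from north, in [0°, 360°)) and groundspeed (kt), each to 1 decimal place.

Leg 1: track=195.7°, groundspeed=109.4 kt
Leg 2: track=205.0°, groundspeed=102.5 kt
Leg 3: track=62.9°, groundspeed=110.0 kt
Leg 4: track=120.5°, groundspeed=139.5 kt

Leg 1: heading 216.8°; drift -21.1° → track 195.7°, groundspeed 109.4 kt
Leg 2: heading 227.4°; drift -22.4° → track 205.0°, groundspeed 102.5 kt
Leg 3: heading 41.9°; drift +21.0° → track 62.9°, groundspeed 110.0 kt
Leg 4: heading 117.2°; drift +3.3° → track 120.5°, groundspeed 139.5 kt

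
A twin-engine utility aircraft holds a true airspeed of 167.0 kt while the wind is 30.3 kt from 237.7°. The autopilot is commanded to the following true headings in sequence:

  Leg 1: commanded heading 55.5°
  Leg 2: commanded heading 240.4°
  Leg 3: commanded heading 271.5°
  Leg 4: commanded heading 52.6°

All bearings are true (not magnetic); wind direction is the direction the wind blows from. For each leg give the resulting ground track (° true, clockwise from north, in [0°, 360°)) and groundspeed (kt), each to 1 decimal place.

Leg 1: track=55.8°, groundspeed=197.3 kt
Leg 2: track=241.0°, groundspeed=136.7 kt
Leg 3: track=278.3°, groundspeed=142.8 kt
Leg 4: track=53.4°, groundspeed=197.2 kt

Leg 1: heading 55.5°; drift +0.3° → track 55.8°, groundspeed 197.3 kt
Leg 2: heading 240.4°; drift +0.6° → track 241.0°, groundspeed 136.7 kt
Leg 3: heading 271.5°; drift +6.8° → track 278.3°, groundspeed 142.8 kt
Leg 4: heading 52.6°; drift +0.8° → track 53.4°, groundspeed 197.2 kt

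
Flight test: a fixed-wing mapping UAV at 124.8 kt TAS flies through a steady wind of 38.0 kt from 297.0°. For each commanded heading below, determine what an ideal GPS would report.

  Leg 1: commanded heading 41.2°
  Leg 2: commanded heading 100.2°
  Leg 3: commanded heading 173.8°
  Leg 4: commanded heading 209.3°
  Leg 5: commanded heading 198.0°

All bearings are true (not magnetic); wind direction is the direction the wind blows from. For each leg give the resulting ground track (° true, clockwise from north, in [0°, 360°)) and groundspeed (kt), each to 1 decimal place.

Leg 1: heading 41.2°; drift +15.4° → track 56.6°, groundspeed 139.1 kt
Leg 2: heading 100.2°; drift +3.9° → track 104.1°, groundspeed 161.6 kt
Leg 3: heading 173.8°; drift -12.3° → track 161.5°, groundspeed 149.0 kt
Leg 4: heading 209.3°; drift -17.1° → track 192.2°, groundspeed 129.0 kt
Leg 5: heading 198.0°; drift -16.0° → track 182.0°, groundspeed 136.0 kt

Leg 1: track=56.6°, groundspeed=139.1 kt
Leg 2: track=104.1°, groundspeed=161.6 kt
Leg 3: track=161.5°, groundspeed=149.0 kt
Leg 4: track=192.2°, groundspeed=129.0 kt
Leg 5: track=182.0°, groundspeed=136.0 kt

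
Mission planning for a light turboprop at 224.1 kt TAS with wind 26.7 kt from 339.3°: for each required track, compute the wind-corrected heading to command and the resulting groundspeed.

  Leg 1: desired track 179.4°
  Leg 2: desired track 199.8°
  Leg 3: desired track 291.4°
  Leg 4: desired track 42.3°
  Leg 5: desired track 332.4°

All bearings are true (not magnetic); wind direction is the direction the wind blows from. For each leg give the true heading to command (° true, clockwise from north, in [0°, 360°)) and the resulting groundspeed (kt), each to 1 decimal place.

Leg 1: heading=181.7°, groundspeed=249.0 kt
Leg 2: heading=204.2°, groundspeed=243.7 kt
Leg 3: heading=296.5°, groundspeed=205.3 kt
Leg 4: heading=36.2°, groundspeed=210.7 kt
Leg 5: heading=333.2°, groundspeed=197.6 kt

Leg 1: desired track 179.4°; wind correction +2.3° → command heading 181.7°, groundspeed 249.0 kt
Leg 2: desired track 199.8°; wind correction +4.4° → command heading 204.2°, groundspeed 243.7 kt
Leg 3: desired track 291.4°; wind correction +5.1° → command heading 296.5°, groundspeed 205.3 kt
Leg 4: desired track 42.3°; wind correction -6.1° → command heading 36.2°, groundspeed 210.7 kt
Leg 5: desired track 332.4°; wind correction +0.8° → command heading 333.2°, groundspeed 197.6 kt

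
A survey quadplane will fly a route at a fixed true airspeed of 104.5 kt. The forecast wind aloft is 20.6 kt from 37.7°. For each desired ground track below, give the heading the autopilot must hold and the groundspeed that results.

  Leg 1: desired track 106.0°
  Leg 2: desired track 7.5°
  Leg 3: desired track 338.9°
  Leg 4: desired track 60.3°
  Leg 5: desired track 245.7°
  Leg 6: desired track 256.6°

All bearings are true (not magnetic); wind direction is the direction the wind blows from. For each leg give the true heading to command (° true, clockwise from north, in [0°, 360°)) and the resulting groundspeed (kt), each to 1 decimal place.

Leg 1: heading=95.4°, groundspeed=95.1 kt
Leg 2: heading=13.2°, groundspeed=86.2 kt
Leg 3: heading=348.6°, groundspeed=92.3 kt
Leg 4: heading=56.0°, groundspeed=85.2 kt
Leg 5: heading=251.0°, groundspeed=122.2 kt
Leg 6: heading=263.7°, groundspeed=119.7 kt

Leg 1: desired track 106.0°; wind correction -10.6° → command heading 95.4°, groundspeed 95.1 kt
Leg 2: desired track 7.5°; wind correction +5.7° → command heading 13.2°, groundspeed 86.2 kt
Leg 3: desired track 338.9°; wind correction +9.7° → command heading 348.6°, groundspeed 92.3 kt
Leg 4: desired track 60.3°; wind correction -4.3° → command heading 56.0°, groundspeed 85.2 kt
Leg 5: desired track 245.7°; wind correction +5.3° → command heading 251.0°, groundspeed 122.2 kt
Leg 6: desired track 256.6°; wind correction +7.1° → command heading 263.7°, groundspeed 119.7 kt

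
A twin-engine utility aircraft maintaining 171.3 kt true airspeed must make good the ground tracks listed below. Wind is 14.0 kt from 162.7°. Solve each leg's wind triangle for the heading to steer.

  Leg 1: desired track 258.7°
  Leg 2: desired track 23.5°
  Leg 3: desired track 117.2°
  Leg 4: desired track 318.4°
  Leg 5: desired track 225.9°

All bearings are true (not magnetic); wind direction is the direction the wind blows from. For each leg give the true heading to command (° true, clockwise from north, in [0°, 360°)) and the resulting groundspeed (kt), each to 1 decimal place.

Leg 1: heading=254.0°, groundspeed=172.2 kt
Leg 2: heading=26.6°, groundspeed=181.7 kt
Leg 3: heading=120.5°, groundspeed=161.2 kt
Leg 4: heading=316.5°, groundspeed=184.0 kt
Leg 5: heading=221.7°, groundspeed=164.5 kt

Leg 1: desired track 258.7°; wind correction -4.7° → command heading 254.0°, groundspeed 172.2 kt
Leg 2: desired track 23.5°; wind correction +3.1° → command heading 26.6°, groundspeed 181.7 kt
Leg 3: desired track 117.2°; wind correction +3.3° → command heading 120.5°, groundspeed 161.2 kt
Leg 4: desired track 318.4°; wind correction -1.9° → command heading 316.5°, groundspeed 184.0 kt
Leg 5: desired track 225.9°; wind correction -4.2° → command heading 221.7°, groundspeed 164.5 kt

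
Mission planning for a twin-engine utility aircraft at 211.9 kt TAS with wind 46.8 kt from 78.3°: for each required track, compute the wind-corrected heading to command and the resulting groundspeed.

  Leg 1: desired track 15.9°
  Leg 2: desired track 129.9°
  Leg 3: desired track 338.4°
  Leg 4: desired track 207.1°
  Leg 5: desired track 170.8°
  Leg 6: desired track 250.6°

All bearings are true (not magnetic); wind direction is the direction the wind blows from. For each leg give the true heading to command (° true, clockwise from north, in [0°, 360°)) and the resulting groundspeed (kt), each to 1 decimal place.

Leg 1: desired track 15.9°; wind correction +11.3° → command heading 27.2°, groundspeed 186.1 kt
Leg 2: desired track 129.9°; wind correction -10.0° → command heading 119.9°, groundspeed 179.6 kt
Leg 3: desired track 338.4°; wind correction +12.6° → command heading 351.0°, groundspeed 214.9 kt
Leg 4: desired track 207.1°; wind correction -9.9° → command heading 197.2°, groundspeed 238.1 kt
Leg 5: desired track 170.8°; wind correction -12.7° → command heading 158.1°, groundspeed 208.7 kt
Leg 6: desired track 250.6°; wind correction -1.7° → command heading 248.9°, groundspeed 258.2 kt

Leg 1: heading=27.2°, groundspeed=186.1 kt
Leg 2: heading=119.9°, groundspeed=179.6 kt
Leg 3: heading=351.0°, groundspeed=214.9 kt
Leg 4: heading=197.2°, groundspeed=238.1 kt
Leg 5: heading=158.1°, groundspeed=208.7 kt
Leg 6: heading=248.9°, groundspeed=258.2 kt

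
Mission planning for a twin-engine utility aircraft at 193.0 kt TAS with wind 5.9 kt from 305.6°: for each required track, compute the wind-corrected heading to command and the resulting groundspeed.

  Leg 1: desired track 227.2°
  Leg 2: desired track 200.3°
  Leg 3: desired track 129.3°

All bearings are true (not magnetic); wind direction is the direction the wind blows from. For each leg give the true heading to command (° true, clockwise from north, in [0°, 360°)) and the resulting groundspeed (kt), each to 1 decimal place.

Leg 1: desired track 227.2°; wind correction +1.7° → command heading 228.9°, groundspeed 191.7 kt
Leg 2: desired track 200.3°; wind correction +1.7° → command heading 202.0°, groundspeed 194.5 kt
Leg 3: desired track 129.3°; wind correction +0.1° → command heading 129.4°, groundspeed 198.9 kt

Leg 1: heading=228.9°, groundspeed=191.7 kt
Leg 2: heading=202.0°, groundspeed=194.5 kt
Leg 3: heading=129.4°, groundspeed=198.9 kt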